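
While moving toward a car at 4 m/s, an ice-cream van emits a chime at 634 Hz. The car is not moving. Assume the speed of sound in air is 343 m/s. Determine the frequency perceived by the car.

641 Hz

Moving source, stationary observer: f' = f · v/(v − v_s) since the source is approaching.
f' = 634 × 343/(343 − 4) = 634 × 343/339 ≈ 641 Hz.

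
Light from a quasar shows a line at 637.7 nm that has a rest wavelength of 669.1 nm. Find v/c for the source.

0.048c

λ'/λ₀ = 0.9531 < 1 (blueshift), so the source is approaching.
λ'/λ₀ = √((1 − β)/(1 + β)) for an approaching source ⇒ β = (1 − r²)/(1 + r²) with r = λ'/λ₀.
β = (1 − 0.9083)/(1 + 0.9083) ≈ 0.048.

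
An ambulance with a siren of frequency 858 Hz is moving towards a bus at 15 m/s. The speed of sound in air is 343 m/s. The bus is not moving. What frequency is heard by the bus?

897 Hz

Only the source moves, toward the listener, so f' = f · v/(v − v_s).
f' = 858 × 343/(343 − 15) = 858 × 343/328 ≈ 897 Hz.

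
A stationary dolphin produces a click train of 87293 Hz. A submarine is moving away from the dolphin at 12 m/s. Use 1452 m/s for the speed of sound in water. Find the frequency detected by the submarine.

Moving observer, stationary source: f' = f · (v − v_o)/v.
f' = 87293 × (1452 − 12)/1452 = 87293 × 1440/1452 ≈ 86572 Hz.

86572 Hz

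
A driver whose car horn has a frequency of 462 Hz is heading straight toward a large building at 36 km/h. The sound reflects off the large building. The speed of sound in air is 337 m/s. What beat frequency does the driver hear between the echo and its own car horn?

36 km/h = 10 m/s.
The large building receives the sound from a moving source: f₁ = f₀ · v/(v − v_e) = 462 × 337/327 ≈ 476.1 Hz.
On the return leg the driver is a moving observer: f₂ = f₁ · (v + v_e)/v = 476.1 × 347/337 ≈ 490.3 Hz.
Equivalently f₂ = f₀ · (v + v_e)/(v − v_e).
Beat against the emitted tone: |f₂ − f₀| = 2v_e·f₀/(v − v_e) = 2 × 10 × 462/327 ≈ 28.3 Hz.

28.3 Hz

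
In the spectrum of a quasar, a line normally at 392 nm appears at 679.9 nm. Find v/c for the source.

λ'/λ₀ = 1.7344 > 1 (redshift), so the source is receding.
λ'/λ₀ = √((1 + β)/(1 − β)) for a receding source ⇒ β = (r² − 1)/(r² + 1) with r = λ'/λ₀.
β = (3.0083 − 1)/(3.0083 + 1) ≈ 0.501.

0.501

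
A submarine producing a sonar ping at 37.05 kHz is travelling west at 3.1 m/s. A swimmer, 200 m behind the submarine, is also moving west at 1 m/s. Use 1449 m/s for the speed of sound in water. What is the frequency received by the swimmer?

The swimmer is behind, so the submarine is moving away from it while the swimmer is moving toward the submarine.
General Doppler shift: f' = f · (v + v_o)/(v + v_s).
f' = 37.05 × (1449 + 1)/(1449 + 3.1) = 37.05 × 1450/1452.1 ≈ 37.0 kHz.

37.0 kHz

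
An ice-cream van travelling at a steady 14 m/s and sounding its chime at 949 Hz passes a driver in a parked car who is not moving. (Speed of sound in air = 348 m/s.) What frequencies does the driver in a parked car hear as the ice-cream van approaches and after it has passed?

Approaching: f₁ = f · v/(v − v_s) = 949 × 348/334 ≈ 989 Hz.
Receding: f₂ = f · v/(v + v_s) = 949 × 348/362 ≈ 912 Hz.

989 Hz approaching; 912 Hz receding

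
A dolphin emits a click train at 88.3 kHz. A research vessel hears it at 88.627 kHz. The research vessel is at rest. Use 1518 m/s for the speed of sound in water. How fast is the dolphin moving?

5.6 m/s

f' > f, so the dolphin is approaching.
f' = f · v/(v − v_s) ⇒ v_s = v · |1 − f/f'|.
v_s = 1518 × |1 − 88.3/88.627| = 1518 × 0.00369 ≈ 5.6 m/s.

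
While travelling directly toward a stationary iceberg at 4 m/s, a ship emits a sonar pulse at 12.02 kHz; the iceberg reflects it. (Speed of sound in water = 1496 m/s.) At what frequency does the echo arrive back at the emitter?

The iceberg receives the sound from a moving source: f₁ = f₀ · v/(v − v_e) = 12.02 × 1496/1492 ≈ 12.05 kHz.
On the return leg the ship is a moving observer: f₂ = f₁ · (v + v_e)/v = 12.05 × 1500/1496 ≈ 12.08 kHz.
Equivalently f₂ = f₀ · (v + v_e)/(v − v_e).

12.08 kHz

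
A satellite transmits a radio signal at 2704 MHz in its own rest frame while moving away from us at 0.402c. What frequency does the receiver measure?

Relativistic Doppler for frequency: f' = f₀ · √((1 − β)/(1 + β)).
f' = 2704 × √(0.5980/1.4020) = 2704 × 0.65310 ≈ 1766.0 MHz.

1766.0 MHz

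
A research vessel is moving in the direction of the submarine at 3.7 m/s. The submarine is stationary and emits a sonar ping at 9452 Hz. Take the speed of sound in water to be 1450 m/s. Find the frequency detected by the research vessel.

Only the observer moves, toward the source, so f' = f · (v + v_o)/v.
f' = 9452 × (1450 + 3.7)/1450 = 9452 × 1453.7/1450 ≈ 9476 Hz.

9476 Hz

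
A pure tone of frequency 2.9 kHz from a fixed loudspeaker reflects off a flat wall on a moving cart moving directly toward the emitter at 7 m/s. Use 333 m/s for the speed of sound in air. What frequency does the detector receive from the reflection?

At the flat wall on a moving cart (a moving observer), f₁ = f₀ · (v + u)/v = 2.9 × 340/333 ≈ 2.96 kHz.
The reflection then acts as a moving source: f₂ = f₁ · v/(v − u) ≈ 3.02 kHz.

3.02 kHz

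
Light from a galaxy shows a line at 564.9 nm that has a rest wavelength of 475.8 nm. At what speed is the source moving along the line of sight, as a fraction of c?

λ'/λ₀ = 1.1873 > 1 (redshift), so the source is receding.
λ'/λ₀ = √((1 + β)/(1 − β)) for a receding source ⇒ β = (r² − 1)/(r² + 1) with r = λ'/λ₀.
β = (1.4096 − 1)/(1.4096 + 1) ≈ 0.170.

0.170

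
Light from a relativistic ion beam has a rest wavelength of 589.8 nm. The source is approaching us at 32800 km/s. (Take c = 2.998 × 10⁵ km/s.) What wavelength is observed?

β = v/c = 32800/299800 = 0.1094.
Relativistic Doppler for wavelength: λ' = λ₀ · √((1 − β)/(1 + β)).
λ' = 589.8 × √(0.8906/1.1094) = 589.8 × 0.89597 ≈ 528.4 nm.

528.4 nm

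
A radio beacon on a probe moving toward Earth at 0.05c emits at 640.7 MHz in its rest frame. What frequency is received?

Relativistic Doppler for frequency: f' = f₀ · √((1 + β)/(1 − β)).
f' = 640.7 × √(1.0500/0.9500) = 640.7 × 1.05131 ≈ 673.6 MHz.

673.6 MHz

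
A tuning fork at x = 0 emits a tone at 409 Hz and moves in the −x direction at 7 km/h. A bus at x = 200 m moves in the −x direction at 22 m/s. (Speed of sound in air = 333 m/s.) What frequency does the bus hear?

433 Hz

7 km/h = 1.944 m/s.
The observer lies on the +x side, so the source is heading away from the observer and the observer is heading toward the source.
General Doppler shift: f' = f · (v + v_o)/(v + v_s).
f' = 409 × (333 + 22)/(333 + 1.944) = 409 × 355/334.94 ≈ 433 Hz.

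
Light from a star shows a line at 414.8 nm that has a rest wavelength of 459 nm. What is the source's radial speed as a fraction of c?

0.101

λ'/λ₀ = 0.9037 < 1 (blueshift), so the source is approaching.
λ'/λ₀ = √((1 − β)/(1 + β)) for an approaching source ⇒ β = (1 − r²)/(1 + r²) with r = λ'/λ₀.
β = (1 − 0.8167)/(1 + 0.8167) ≈ 0.101.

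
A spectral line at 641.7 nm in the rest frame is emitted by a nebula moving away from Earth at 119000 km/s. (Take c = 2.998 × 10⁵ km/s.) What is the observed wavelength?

β = v/c = 119000/299800 = 0.3969.
Relativistic Doppler for wavelength: λ' = λ₀ · √((1 + β)/(1 − β)).
λ' = 641.7 × √(1.3969/0.6031) = 641.7 × 1.52196 ≈ 976.6 nm.

976.6 nm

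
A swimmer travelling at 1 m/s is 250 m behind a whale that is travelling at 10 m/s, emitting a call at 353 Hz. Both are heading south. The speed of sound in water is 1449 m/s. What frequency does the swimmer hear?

351 Hz

The swimmer is behind, so the whale is moving away from it while the swimmer is moving toward the whale.
Both move, so f' = f · (v + v_o)/(v + v_s).
f' = 353 × (1449 + 1)/(1449 + 10) = 353 × 1450/1459 ≈ 351 Hz.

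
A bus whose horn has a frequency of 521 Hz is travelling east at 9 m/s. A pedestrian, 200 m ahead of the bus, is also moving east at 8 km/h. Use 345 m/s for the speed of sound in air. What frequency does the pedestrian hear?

8 km/h = 2.222 m/s.
The pedestrian is ahead, so the bus is moving toward it while the pedestrian is moving away from the bus.
General Doppler shift: f' = f · (v − v_o)/(v − v_s).
f' = 521 × (345 − 2.222)/(345 − 9) = 521 × 342.78/336 ≈ 532 Hz.

532 Hz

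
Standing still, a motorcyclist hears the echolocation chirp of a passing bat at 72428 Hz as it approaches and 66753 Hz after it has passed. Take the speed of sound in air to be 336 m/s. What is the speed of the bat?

13.7 m/s

f₁/f₂ = (v + v_s)/(v − v_s), so v_s = v · (f₁ − f₂)/(f₁ + f₂).
v_s = 336 × (72428 − 66753)/(72428 + 66753) = 336 × 5675/139181 ≈ 13.7 m/s.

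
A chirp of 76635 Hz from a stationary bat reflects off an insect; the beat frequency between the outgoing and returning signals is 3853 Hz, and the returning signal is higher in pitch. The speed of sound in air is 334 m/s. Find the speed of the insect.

8.2 m/s

Double Doppler shift off a moving reflector: f₂ = f₀ · (v + u)/(v − u) (u > 0 toward emitter).
Returning signal is higher, so f₂ = f₀ + Δf = 76635 + 3853 = 80488 Hz.
Rearranging, u = v · (f₂ − f₀)/(f₂ + f₀) = 334 × 3853/157123 ≈ 8.2 m/s.
So the insect is moving at 8.2 m/s toward the emitter.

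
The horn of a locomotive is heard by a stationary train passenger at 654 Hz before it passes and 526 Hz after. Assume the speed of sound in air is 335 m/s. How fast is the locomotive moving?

36 m/s

f₁/f₂ = (v + v_s)/(v − v_s), so v_s = v · (f₁ − f₂)/(f₁ + f₂).
v_s = 335 × (654 − 526)/(654 + 526) = 335 × 128/1180 ≈ 36 m/s.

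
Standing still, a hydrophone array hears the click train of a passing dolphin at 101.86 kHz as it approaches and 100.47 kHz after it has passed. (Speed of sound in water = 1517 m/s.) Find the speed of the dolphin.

10.4 m/s

f₁/f₂ = (v + v_s)/(v − v_s), so v_s = v · (f₁ − f₂)/(f₁ + f₂).
v_s = 1517 × (101.86 − 100.47)/(101.86 + 100.47) = 1517 × 1.39/202.33 ≈ 10.4 m/s.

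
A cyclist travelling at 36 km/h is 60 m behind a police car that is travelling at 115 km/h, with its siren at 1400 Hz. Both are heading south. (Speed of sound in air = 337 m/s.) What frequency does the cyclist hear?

1317 Hz

115 km/h = 31.94 m/s; 36 km/h = 10 m/s.
The cyclist is behind, so the police car is moving away from it while the cyclist is moving toward the police car.
With source receding and observer approaching, f' = f · (v + v_o)/(v + v_s).
f' = 1400 × (337 + 10)/(337 + 31.94) = 1400 × 347/368.94 ≈ 1317 Hz.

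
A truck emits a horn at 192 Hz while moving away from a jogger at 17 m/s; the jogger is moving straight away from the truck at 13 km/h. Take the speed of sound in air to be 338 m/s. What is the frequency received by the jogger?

181 Hz

13 km/h = 3.611 m/s.
General Doppler shift: f' = f · (v − v_o)/(v + v_s).
f' = 192 × (338 − 3.611)/(338 + 17) = 192 × 334.39/355 ≈ 181 Hz.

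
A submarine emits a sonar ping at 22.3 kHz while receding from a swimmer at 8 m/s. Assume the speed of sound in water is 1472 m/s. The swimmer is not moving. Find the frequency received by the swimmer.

22.2 kHz

With the source moving away from a stationary observer, f' = f · v/(v + v_s).
f' = 22.3 × 1472/(1472 + 8) = 22.3 × 1472/1480 ≈ 22.2 kHz.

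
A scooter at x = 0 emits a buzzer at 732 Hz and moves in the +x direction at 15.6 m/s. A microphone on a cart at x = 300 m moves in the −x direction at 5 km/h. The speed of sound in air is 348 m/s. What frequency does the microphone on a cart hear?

769 Hz

5 km/h = 1.389 m/s.
The observer lies on the +x side, so the source is heading toward the observer and the observer is heading toward the source.
With source approaching and observer approaching, f' = f · (v + v_o)/(v − v_s).
f' = 732 × (348 + 1.389)/(348 − 15.6) = 732 × 349.39/332.4 ≈ 769 Hz.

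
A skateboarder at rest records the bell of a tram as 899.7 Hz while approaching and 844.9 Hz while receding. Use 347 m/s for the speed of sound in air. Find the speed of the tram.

10.9 m/s

f₁/f₂ = (v + v_s)/(v − v_s), so v_s = v · (f₁ − f₂)/(f₁ + f₂).
v_s = 347 × (899.7 − 844.9)/(899.7 + 844.9) = 347 × 54.8/1744.6 ≈ 10.9 m/s.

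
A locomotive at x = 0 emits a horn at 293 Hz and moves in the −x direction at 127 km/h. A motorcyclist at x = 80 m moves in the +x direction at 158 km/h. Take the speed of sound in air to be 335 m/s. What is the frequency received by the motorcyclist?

127 km/h = 35.28 m/s; 158 km/h = 43.89 m/s.
The observer lies on the +x side, so the source is heading away from the observer and the observer is heading away from the source.
General Doppler shift: f' = f · (v − v_o)/(v + v_s).
f' = 293 × (335 − 43.89)/(335 + 35.28) = 293 × 291.11/370.28 ≈ 230 Hz.

230 Hz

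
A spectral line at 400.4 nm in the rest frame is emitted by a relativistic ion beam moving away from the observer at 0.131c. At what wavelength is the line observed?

456.8 nm

Relativistic Doppler for wavelength: λ' = λ₀ · √((1 + β)/(1 − β)).
λ' = 400.4 × √(1.1310/0.8690) = 400.4 × 1.14083 ≈ 456.8 nm.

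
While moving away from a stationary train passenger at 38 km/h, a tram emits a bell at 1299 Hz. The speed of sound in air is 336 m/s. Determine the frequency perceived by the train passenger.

38 km/h = 10.56 m/s.
With the source moving away from a stationary observer, f' = f · v/(v + v_s).
f' = 1299 × 336/(336 + 10.56) = 1299 × 336/346.6 ≈ 1259 Hz.

1259 Hz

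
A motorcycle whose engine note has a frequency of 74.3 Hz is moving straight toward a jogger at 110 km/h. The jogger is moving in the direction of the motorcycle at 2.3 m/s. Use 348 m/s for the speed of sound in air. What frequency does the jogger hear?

82 Hz

110 km/h = 30.56 m/s.
Both move, so f' = f · (v + v_o)/(v − v_s).
f' = 74.3 × (348 + 2.3)/(348 − 30.56) = 74.3 × 350.3/317.44 ≈ 82 Hz.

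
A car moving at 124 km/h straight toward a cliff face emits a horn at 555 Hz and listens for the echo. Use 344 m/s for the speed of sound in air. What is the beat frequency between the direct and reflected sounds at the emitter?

124 Hz

124 km/h = 34.44 m/s.
The cliff face receives the sound from a moving source: f₁ = f₀ · v/(v − v_e) = 555 × 344/309.56 ≈ 616.8 Hz.
On the return leg the car is a moving observer: f₂ = f₁ · (v + v_e)/v = 616.8 × 378.44/344 ≈ 678.5 Hz.
Equivalently f₂ = f₀ · (v + v_e)/(v − v_e).
Beat against the emitted tone: |f₂ − f₀| = 2v_e·f₀/(v − v_e) = 2 × 34.44 × 555/309.56 ≈ 124 Hz.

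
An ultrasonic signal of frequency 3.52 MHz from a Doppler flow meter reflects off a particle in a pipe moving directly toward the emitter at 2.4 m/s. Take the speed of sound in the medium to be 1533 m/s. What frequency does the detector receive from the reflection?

3.531 MHz

At the particle in a pipe (a moving observer), f₁ = f₀ · (v + u)/v = 3.52 × 1535.4/1533 ≈ 3.526 MHz.
On reflection it acts as a source moving toward the stationary detector: f₂ = f₁ · v/(v − u) = 3.526 × 1533/1530.6 ≈ 3.531 MHz.
Equivalently f₂ = f₀ · (v + u)/(v − u).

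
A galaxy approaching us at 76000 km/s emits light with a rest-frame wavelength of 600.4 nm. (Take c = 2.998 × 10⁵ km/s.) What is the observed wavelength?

β = v/c = 76000/299800 = 0.2535.
Relativistic Doppler for wavelength: λ' = λ₀ · √((1 − β)/(1 + β)).
λ' = 600.4 × √(0.7465/1.2535) = 600.4 × 0.77171 ≈ 463.3 nm.

463.3 nm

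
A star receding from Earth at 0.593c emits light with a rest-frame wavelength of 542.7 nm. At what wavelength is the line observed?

1073.7 nm

Relativistic Doppler for wavelength: λ' = λ₀ · √((1 + β)/(1 − β)).
λ' = 542.7 × √(1.5930/0.4070) = 542.7 × 1.97838 ≈ 1073.7 nm.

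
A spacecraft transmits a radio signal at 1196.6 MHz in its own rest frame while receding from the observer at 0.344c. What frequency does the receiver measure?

Relativistic Doppler for frequency: f' = f₀ · √((1 − β)/(1 + β)).
f' = 1196.6 × √(0.6560/1.3440) = 1196.6 × 0.69864 ≈ 836.0 MHz.

836.0 MHz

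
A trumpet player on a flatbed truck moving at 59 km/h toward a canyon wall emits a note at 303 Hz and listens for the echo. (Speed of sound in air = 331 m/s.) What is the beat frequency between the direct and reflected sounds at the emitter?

31.6 Hz

59 km/h = 16.39 m/s.
The canyon wall receives the sound from a moving source: f₁ = f₀ · v/(v − v_e) = 303 × 331/314.61 ≈ 318.8 Hz.
On the return leg the trumpet player on a flatbed truck is a moving observer: f₂ = f₁ · (v + v_e)/v = 318.8 × 347.39/331 ≈ 334.6 Hz.
Beat against the emitted tone: |f₂ − f₀| = 2v_e·f₀/(v − v_e) = 2 × 16.39 × 303/314.61 ≈ 31.6 Hz.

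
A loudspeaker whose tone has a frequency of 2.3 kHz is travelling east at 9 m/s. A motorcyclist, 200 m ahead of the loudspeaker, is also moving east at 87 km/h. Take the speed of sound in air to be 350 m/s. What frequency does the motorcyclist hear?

87 km/h = 24.17 m/s.
The motorcyclist is ahead, so the loudspeaker is moving toward it while the motorcyclist is moving away from the loudspeaker.
Both move, so f' = f · (v − v_o)/(v − v_s).
f' = 2.3 × (350 − 24.17)/(350 − 9) = 2.3 × 325.83/341 ≈ 2.20 kHz.

2.20 kHz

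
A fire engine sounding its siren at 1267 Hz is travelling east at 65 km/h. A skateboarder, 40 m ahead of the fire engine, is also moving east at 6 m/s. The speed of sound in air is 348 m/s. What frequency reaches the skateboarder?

65 km/h = 18.06 m/s.
The skateboarder is ahead, so the fire engine is moving toward it while the skateboarder is moving away from the fire engine.
General Doppler shift: f' = f · (v − v_o)/(v − v_s).
f' = 1267 × (348 − 6)/(348 − 18.06) = 1267 × 342/329.94 ≈ 1313 Hz.

1313 Hz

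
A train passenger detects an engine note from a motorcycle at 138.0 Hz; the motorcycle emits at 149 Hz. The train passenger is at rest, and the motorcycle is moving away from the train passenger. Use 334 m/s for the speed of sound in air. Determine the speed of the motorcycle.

f' = f · v/(v + v_s) ⇒ v_s = v · |1 − f/f'|.
v_s = 334 × |1 − 149/138.0| = 334 × 0.07971 ≈ 27 m/s.

27 m/s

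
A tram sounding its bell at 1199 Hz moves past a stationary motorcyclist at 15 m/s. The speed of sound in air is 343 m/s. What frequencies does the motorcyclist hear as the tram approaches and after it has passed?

1254 Hz approaching; 1149 Hz receding

Approaching: f₁ = f · v/(v − v_s) = 1199 × 343/328 ≈ 1254 Hz.
Receding: f₂ = f · v/(v + v_s) = 1199 × 343/358 ≈ 1149 Hz.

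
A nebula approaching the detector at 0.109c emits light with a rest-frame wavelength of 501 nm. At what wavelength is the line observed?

Relativistic Doppler for wavelength: λ' = λ₀ · √((1 − β)/(1 + β)).
λ' = 501 × √(0.8910/1.1090) = 501 × 0.89634 ≈ 449.1 nm.

449.1 nm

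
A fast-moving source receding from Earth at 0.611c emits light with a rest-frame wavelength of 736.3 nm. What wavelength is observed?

Relativistic Doppler for wavelength: λ' = λ₀ · √((1 + β)/(1 − β)).
λ' = 736.3 × √(1.6110/0.3890) = 736.3 × 2.03504 ≈ 1498.4 nm.

1498.4 nm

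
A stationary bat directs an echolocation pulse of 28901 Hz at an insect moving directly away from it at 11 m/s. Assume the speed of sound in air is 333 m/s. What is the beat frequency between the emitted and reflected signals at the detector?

1848 Hz

The insect first receives the wave as a moving observer: f₁ = f₀ · (v − u)/v = 28901 × (333 − 11)/333 ≈ 27946 Hz.
On reflection it acts as a source moving away from the stationary detector: f₂ = f₁ · v/(v + u) = 27946 × 333/344 ≈ 27053 Hz.
Beat frequency: |f₂ − f₀| = 2u·f₀/(v + u) = 2 × 11 × 28901/344 ≈ 1848 Hz.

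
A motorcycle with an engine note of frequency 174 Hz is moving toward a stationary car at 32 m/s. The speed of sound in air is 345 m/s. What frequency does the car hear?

192 Hz

With the source moving toward a stationary observer, f' = f · v/(v − v_s).
f' = 174 × 345/(345 − 32) = 174 × 345/313 ≈ 192 Hz.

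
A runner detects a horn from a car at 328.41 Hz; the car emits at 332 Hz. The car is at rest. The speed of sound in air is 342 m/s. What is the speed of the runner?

f' < f, so the runner is receding.
f' = f · (v − v_o)/v ⇒ v_o = v · |f'/f − 1|.
v_o = 342 × |328.41/332 − 1| = 342 × 0.01081 ≈ 3.7 m/s.

3.7 m/s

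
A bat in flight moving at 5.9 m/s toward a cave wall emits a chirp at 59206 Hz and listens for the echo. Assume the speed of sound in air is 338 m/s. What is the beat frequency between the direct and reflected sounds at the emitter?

The cave wall receives the sound from a moving source: f₁ = f₀ · v/(v − v_e) = 59206 × 338/332.1 ≈ 60258 Hz.
On the return leg the bat in flight is a moving observer: f₂ = f₁ · (v + v_e)/v = 60258 × 343.9/338 ≈ 61310 Hz.
Equivalently f₂ = f₀ · (v + v_e)/(v − v_e).
Beat against the emitted tone: |f₂ − f₀| = 2v_e·f₀/(v − v_e) = 2 × 5.9 × 59206/332.1 ≈ 2104 Hz.

2104 Hz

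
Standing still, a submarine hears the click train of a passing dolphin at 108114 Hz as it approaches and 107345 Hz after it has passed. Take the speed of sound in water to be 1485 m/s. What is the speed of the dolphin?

5.3 m/s

f₁/f₂ = (v + v_s)/(v − v_s), so v_s = v · (f₁ − f₂)/(f₁ + f₂).
v_s = 1485 × (108114 − 107345)/(108114 + 107345) = 1485 × 769/215459 ≈ 5.3 m/s.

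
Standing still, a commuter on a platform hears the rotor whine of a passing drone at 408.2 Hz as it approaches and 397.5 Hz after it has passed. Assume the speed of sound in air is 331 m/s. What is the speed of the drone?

f₁/f₂ = (v + v_s)/(v − v_s), so v_s = v · (f₁ − f₂)/(f₁ + f₂).
v_s = 331 × (408.2 − 397.5)/(408.2 + 397.5) = 331 × 10.7/805.7 ≈ 4.4 m/s.

4.4 m/s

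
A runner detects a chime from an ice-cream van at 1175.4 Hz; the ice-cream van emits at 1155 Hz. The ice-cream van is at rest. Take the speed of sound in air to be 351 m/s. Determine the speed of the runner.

6.2 m/s

f' > f, so the runner is approaching.
f' = f · (v + v_o)/v ⇒ v_o = v · |f'/f − 1|.
v_o = 351 × |1175.4/1155 − 1| = 351 × 0.01766 ≈ 6.2 m/s.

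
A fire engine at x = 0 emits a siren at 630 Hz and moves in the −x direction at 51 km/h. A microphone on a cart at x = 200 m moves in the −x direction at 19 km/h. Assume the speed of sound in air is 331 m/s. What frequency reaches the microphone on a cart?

51 km/h = 14.17 m/s; 19 km/h = 5.278 m/s.
The observer lies on the +x side, so the source is heading away from the observer and the observer is heading toward the source.
With source receding and observer approaching, f' = f · (v + v_o)/(v + v_s).
f' = 630 × (331 + 5.278)/(331 + 14.17) = 630 × 336.28/345.17 ≈ 614 Hz.

614 Hz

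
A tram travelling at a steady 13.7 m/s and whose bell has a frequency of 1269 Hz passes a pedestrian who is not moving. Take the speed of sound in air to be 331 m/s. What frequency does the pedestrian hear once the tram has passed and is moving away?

1219 Hz

Receding: f₂ = f · v/(v + v_s) = 1269 × 331/344.7 ≈ 1219 Hz.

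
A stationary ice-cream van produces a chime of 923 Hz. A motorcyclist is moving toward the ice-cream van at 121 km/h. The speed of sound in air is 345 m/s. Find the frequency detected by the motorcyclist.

1013 Hz

121 km/h = 33.61 m/s.
Only the observer moves, toward the source, so f' = f · (v + v_o)/v.
f' = 923 × (345 + 33.61)/345 = 923 × 378.61/345 ≈ 1013 Hz.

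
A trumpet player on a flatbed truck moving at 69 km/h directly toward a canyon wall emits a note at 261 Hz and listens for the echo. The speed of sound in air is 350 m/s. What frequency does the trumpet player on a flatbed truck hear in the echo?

69 km/h = 19.17 m/s.
The canyon wall receives the sound from a moving source: f₁ = f₀ · v/(v − v_e) = 261 × 350/330.83 ≈ 276 Hz.
On the return leg the trumpet player on a flatbed truck is a moving observer: f₂ = f₁ · (v + v_e)/v = 276 × 369.17/350 ≈ 291 Hz.

291 Hz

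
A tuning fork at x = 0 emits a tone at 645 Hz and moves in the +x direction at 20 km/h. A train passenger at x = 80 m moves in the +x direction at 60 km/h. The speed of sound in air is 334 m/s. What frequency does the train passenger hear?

20 km/h = 5.556 m/s; 60 km/h = 16.67 m/s.
The observer lies on the +x side, so the source is heading toward the observer and the observer is heading away from the source.
With source approaching and observer receding, f' = f · (v − v_o)/(v − v_s).
f' = 645 × (334 − 16.67)/(334 − 5.556) = 645 × 317.33/328.44 ≈ 623 Hz.

623 Hz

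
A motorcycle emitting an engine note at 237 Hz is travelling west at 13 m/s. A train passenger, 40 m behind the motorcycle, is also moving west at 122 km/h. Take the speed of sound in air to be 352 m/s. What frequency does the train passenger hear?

251 Hz

122 km/h = 33.89 m/s.
The train passenger is behind, so the motorcycle is moving away from it while the train passenger is moving toward the motorcycle.
General Doppler shift: f' = f · (v + v_o)/(v + v_s).
f' = 237 × (352 + 33.89)/(352 + 13) = 237 × 385.89/365 ≈ 251 Hz.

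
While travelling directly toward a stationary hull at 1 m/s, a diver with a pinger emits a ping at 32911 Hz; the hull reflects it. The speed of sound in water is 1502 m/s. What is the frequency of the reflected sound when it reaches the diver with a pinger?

32955 Hz

The hull receives the sound from a moving source: f₁ = f₀ · v/(v − v_e) = 32911 × 1502/1501 ≈ 32933 Hz.
On the return leg the diver with a pinger is a moving observer: f₂ = f₁ · (v + v_e)/v = 32933 × 1503/1502 ≈ 32955 Hz.
Equivalently f₂ = f₀ · (v + v_e)/(v − v_e).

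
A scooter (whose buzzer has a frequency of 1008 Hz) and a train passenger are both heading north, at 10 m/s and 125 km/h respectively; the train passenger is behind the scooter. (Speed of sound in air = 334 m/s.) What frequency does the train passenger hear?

125 km/h = 34.72 m/s.
The train passenger is behind, so the scooter is moving away from it while the train passenger is moving toward the scooter.
General Doppler shift: f' = f · (v + v_o)/(v + v_s).
f' = 1008 × (334 + 34.72)/(334 + 10) = 1008 × 368.72/344 ≈ 1080 Hz.

1080 Hz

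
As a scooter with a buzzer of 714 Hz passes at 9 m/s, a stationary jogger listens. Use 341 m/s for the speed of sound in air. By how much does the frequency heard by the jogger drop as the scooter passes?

37.7 Hz

Approaching: f₁ = f · v/(v − v_s) = 714 × 341/332 ≈ 733.4 Hz.
Receding: f₂ = f · v/(v + v_s) = 714 × 341/350 ≈ 695.6 Hz.
Drop: f₁ − f₂ = 2f·v·v_s/(v² − v_s²) = 2 × 714 × 341 × 9/(341² − 9²) ≈ 37.7 Hz.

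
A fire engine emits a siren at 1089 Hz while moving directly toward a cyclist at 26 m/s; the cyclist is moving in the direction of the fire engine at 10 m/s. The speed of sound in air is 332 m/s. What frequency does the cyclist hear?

General Doppler shift: f' = f · (v + v_o)/(v − v_s).
f' = 1089 × (332 + 10)/(332 − 26) = 1089 × 342/306 ≈ 1217 Hz.

1217 Hz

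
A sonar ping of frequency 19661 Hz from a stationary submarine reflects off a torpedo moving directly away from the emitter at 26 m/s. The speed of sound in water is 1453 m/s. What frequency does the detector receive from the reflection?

18970 Hz

At the torpedo (a moving observer), f₁ = f₀ · (v − u)/v = 19661 × 1427/1453 ≈ 19309 Hz.
The reflection then acts as a moving source: f₂ = f₁ · v/(v + u) ≈ 18970 Hz.
Equivalently f₂ = f₀ · (v − u)/(v + u).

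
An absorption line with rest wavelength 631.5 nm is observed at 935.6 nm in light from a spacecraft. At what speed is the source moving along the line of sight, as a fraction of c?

0.374

λ'/λ₀ = 1.4816 > 1 (redshift), so the source is receding.
λ'/λ₀ = √((1 + β)/(1 − β)) for a receding source ⇒ β = (r² − 1)/(r² + 1) with r = λ'/λ₀.
β = (2.1950 − 1)/(2.1950 + 1) ≈ 0.374.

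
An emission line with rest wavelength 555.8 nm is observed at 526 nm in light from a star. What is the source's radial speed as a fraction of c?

0.055c

λ'/λ₀ = 0.9464 < 1 (blueshift), so the source is approaching.
λ'/λ₀ = √((1 − β)/(1 + β)) for an approaching source ⇒ β = (1 − r²)/(1 + r²) with r = λ'/λ₀.
β = (1 − 0.8956)/(1 + 0.8956) ≈ 0.055.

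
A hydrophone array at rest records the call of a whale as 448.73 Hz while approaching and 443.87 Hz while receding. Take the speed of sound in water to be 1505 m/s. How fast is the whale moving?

8.2 m/s

f₁/f₂ = (v + v_s)/(v − v_s), so v_s = v · (f₁ − f₂)/(f₁ + f₂).
v_s = 1505 × (448.73 − 443.87)/(448.73 + 443.87) = 1505 × 4.86/892.60 ≈ 8.2 m/s.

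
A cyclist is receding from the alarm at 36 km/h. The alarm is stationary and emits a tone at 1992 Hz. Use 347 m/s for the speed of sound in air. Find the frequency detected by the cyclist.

36 km/h = 10 m/s.
Only the observer moves, away from the source, so f' = f · (v − v_o)/v.
f' = 1992 × (347 − 10)/347 = 1992 × 337/347 ≈ 1935 Hz.

1935 Hz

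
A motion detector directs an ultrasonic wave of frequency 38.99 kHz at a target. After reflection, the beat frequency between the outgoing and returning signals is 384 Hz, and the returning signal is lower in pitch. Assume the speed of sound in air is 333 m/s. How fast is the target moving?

Double Doppler shift off a moving reflector: f₂ = f₀ · (v + u)/(v − u) (u > 0 toward emitter).
Returning signal is lower, so f₂ = f₀ − Δf = 38990 − 384 = 38606 Hz.
Rearranging, u = v · (f₂ − f₀)/(f₂ + f₀) = 333 × -384/77596 ≈ -1.65 m/s.
So the target is moving at 1.65 m/s away from the emitter.

1.65 m/s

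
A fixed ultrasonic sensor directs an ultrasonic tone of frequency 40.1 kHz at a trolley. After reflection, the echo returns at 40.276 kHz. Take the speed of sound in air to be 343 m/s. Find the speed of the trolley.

Double Doppler shift off a moving reflector: f₂ = f₀ · (v + u)/(v − u) (u > 0 toward emitter).
Rearranging, u = v · (f₂ − f₀)/(f₂ + f₀) = 343 × 0.176/80.376 ≈ 0.75 m/s.
So the trolley is moving at 0.75 m/s toward the emitter.

0.75 m/s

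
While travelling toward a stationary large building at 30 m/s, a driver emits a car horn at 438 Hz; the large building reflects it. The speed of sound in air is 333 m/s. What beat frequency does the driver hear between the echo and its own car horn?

The large building receives the sound from a moving source: f₁ = f₀ · v/(v − v_e) = 438 × 333/303 ≈ 481.4 Hz.
On the return leg the driver is a moving observer: f₂ = f₁ · (v + v_e)/v = 481.4 × 363/333 ≈ 524.7 Hz.
Beat against the emitted tone: |f₂ − f₀| = 2v_e·f₀/(v − v_e) = 2 × 30 × 438/303 ≈ 87 Hz.

87 Hz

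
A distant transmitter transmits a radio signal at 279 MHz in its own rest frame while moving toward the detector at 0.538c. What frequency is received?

Relativistic Doppler for frequency: f' = f₀ · √((1 + β)/(1 − β)).
f' = 279 × √(1.5380/0.4620) = 279 × 1.82456 ≈ 509.1 MHz.

509.1 MHz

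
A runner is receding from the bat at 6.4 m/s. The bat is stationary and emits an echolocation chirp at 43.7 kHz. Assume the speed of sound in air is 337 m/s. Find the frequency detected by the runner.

42.9 kHz

Moving observer, stationary source: f' = f · (v − v_o)/v.
f' = 43.7 × (337 − 6.4)/337 = 43.7 × 330.6/337 ≈ 42.9 kHz.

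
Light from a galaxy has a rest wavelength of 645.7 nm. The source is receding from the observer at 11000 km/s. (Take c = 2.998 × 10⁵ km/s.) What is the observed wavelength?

669.8 nm

β = v/c = 11000/299800 = 0.0367.
Relativistic Doppler for wavelength: λ' = λ₀ · √((1 + β)/(1 − β)).
λ' = 645.7 × √(1.0367/0.9633) = 645.7 × 1.03739 ≈ 669.8 nm.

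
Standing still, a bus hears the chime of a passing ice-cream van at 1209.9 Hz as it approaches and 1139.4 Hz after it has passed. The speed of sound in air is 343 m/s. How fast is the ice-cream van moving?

10.3 m/s

f₁/f₂ = (v + v_s)/(v − v_s), so v_s = v · (f₁ − f₂)/(f₁ + f₂).
v_s = 343 × (1209.9 − 1139.4)/(1209.9 + 1139.4) = 343 × 70.5/2349.3 ≈ 10.3 m/s.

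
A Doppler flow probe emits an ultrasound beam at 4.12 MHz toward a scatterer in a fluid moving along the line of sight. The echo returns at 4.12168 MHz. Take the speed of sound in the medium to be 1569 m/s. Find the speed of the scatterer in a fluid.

Double Doppler shift off a moving reflector: f₂ = f₀ · (v + u)/(v − u) (u > 0 toward emitter).
Rearranging, u = v · (f₂ − f₀)/(f₂ + f₀) = 1569 × 0.00168/8.24168 ≈ 0.32 m/s.
So the scatterer in a fluid is moving at 0.32 m/s toward the emitter.

0.32 m/s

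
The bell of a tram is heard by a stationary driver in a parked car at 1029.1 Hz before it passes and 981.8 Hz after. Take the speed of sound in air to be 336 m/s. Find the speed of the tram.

7.9 m/s

f₁/f₂ = (v + v_s)/(v − v_s), so v_s = v · (f₁ − f₂)/(f₁ + f₂).
v_s = 336 × (1029.1 − 981.8)/(1029.1 + 981.8) = 336 × 47.3/2010.9 ≈ 7.9 m/s.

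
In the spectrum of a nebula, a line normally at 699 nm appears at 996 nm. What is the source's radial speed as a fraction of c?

0.340

λ'/λ₀ = 1.4249 > 1 (redshift), so the source is receding.
λ'/λ₀ = √((1 + β)/(1 − β)) for a receding source ⇒ β = (r² − 1)/(r² + 1) with r = λ'/λ₀.
β = (2.0303 − 1)/(2.0303 + 1) ≈ 0.340.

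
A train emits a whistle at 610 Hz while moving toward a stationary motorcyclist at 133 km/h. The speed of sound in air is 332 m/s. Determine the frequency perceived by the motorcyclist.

686 Hz

133 km/h = 36.94 m/s.
With the source moving toward a stationary observer, f' = f · v/(v − v_s).
f' = 610 × 332/(332 − 36.94) = 610 × 332/295.1 ≈ 686 Hz.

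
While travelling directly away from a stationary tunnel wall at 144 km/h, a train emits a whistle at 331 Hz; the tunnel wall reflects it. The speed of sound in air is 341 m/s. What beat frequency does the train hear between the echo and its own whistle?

70 Hz

144 km/h = 40 m/s.
The tunnel wall receives the sound from a moving source: f₁ = f₀ · v/(v + v_e) = 331 × 341/381 ≈ 296.2 Hz.
On the return leg the train is a moving observer: f₂ = f₁ · (v − v_e)/v = 296.2 × 301/341 ≈ 261.5 Hz.
Beat against the emitted tone: |f₂ − f₀| = 2v_e·f₀/(v + v_e) = 2 × 40 × 331/381 ≈ 70 Hz.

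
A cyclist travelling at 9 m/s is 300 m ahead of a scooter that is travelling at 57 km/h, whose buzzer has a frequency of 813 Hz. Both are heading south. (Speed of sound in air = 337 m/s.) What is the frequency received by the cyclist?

830 Hz

57 km/h = 15.83 m/s.
The cyclist is ahead, so the scooter is moving toward it while the cyclist is moving away from the scooter.
Both move, so f' = f · (v − v_o)/(v − v_s).
f' = 813 × (337 − 9)/(337 − 15.83) = 813 × 328/321.17 ≈ 830 Hz.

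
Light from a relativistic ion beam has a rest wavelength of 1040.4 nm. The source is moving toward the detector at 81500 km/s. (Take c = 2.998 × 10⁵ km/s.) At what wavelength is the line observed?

787.2 nm

β = v/c = 81500/299800 = 0.2718.
Relativistic Doppler for wavelength: λ' = λ₀ · √((1 − β)/(1 + β)).
λ' = 1040.4 × √(0.7282/1.2718) = 1040.4 × 0.75665 ≈ 787.2 nm.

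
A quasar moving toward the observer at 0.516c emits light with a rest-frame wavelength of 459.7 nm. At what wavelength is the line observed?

Relativistic Doppler for wavelength: λ' = λ₀ · √((1 − β)/(1 + β)).
λ' = 459.7 × √(0.4840/1.5160) = 459.7 × 0.56503 ≈ 259.7 nm.

259.7 nm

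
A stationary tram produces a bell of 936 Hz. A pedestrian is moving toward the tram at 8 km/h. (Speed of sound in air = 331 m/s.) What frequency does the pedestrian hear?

942 Hz

8 km/h = 2.222 m/s.
Only the observer moves, toward the source, so f' = f · (v + v_o)/v.
f' = 936 × (331 + 2.222)/331 = 936 × 333.22/331 ≈ 942 Hz.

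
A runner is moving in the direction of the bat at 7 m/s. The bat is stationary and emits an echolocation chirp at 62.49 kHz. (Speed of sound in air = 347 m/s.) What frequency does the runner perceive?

63.8 kHz

Moving observer, stationary source: f' = f · (v + v_o)/v.
f' = 62.49 × (347 + 7)/347 = 62.49 × 354/347 ≈ 63.8 kHz.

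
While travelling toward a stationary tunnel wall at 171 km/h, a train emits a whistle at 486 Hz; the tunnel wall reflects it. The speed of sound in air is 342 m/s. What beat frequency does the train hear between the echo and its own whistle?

171 km/h = 47.5 m/s.
The tunnel wall receives the sound from a moving source: f₁ = f₀ · v/(v − v_e) = 486 × 342/294.5 ≈ 564.4 Hz.
On the return leg the train is a moving observer: f₂ = f₁ · (v + v_e)/v = 564.4 × 389.5/342 ≈ 642.8 Hz.
Equivalently f₂ = f₀ · (v + v_e)/(v − v_e).
Beat against the emitted tone: |f₂ − f₀| = 2v_e·f₀/(v − v_e) = 2 × 47.5 × 486/294.5 ≈ 157 Hz.

157 Hz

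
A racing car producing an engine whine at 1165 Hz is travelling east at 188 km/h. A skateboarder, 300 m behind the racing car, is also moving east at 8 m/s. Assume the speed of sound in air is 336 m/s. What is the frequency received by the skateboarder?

1032 Hz

188 km/h = 52.22 m/s.
The skateboarder is behind, so the racing car is moving away from it while the skateboarder is moving toward the racing car.
With source receding and observer approaching, f' = f · (v + v_o)/(v + v_s).
f' = 1165 × (336 + 8)/(336 + 52.22) = 1165 × 344/388.22 ≈ 1032 Hz.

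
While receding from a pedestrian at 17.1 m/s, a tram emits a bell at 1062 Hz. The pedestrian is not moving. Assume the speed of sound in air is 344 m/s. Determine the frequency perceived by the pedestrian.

1012 Hz

Only the source moves, away from the listener, so f' = f · v/(v + v_s).
f' = 1062 × 344/(344 + 17.1) = 1062 × 344/361.1 ≈ 1012 Hz.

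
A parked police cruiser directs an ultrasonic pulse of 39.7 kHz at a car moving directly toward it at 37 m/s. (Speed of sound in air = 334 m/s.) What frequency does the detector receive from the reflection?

The car first receives the wave as a moving observer: f₁ = f₀ · (v + u)/v = 39.7 × (334 + 37)/334 ≈ 44.1 kHz.
On reflection it acts as a source moving toward the stationary detector: f₂ = f₁ · v/(v − u) = 44.1 × 334/297 ≈ 49.6 kHz.
Equivalently f₂ = f₀ · (v + u)/(v − u).

49.6 kHz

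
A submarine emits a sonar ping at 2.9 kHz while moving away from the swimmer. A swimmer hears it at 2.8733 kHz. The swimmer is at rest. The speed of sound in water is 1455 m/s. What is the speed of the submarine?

13.5 m/s

f' = f · v/(v + v_s) ⇒ v_s = v · |1 − f/f'|.
v_s = 1455 × |1 − 2.9/2.8733| = 1455 × 0.009292 ≈ 13.5 m/s.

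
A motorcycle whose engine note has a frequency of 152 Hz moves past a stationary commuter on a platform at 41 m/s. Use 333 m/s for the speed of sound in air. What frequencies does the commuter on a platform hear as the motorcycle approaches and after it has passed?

Approaching: f₁ = f · v/(v − v_s) = 152 × 333/292 ≈ 173 Hz.
Receding: f₂ = f · v/(v + v_s) = 152 × 333/374 ≈ 135 Hz.

173 Hz approaching; 135 Hz receding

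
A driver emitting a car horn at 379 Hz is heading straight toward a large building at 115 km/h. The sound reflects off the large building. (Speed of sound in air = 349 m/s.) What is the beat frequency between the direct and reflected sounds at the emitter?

76 Hz

115 km/h = 31.94 m/s.
The large building receives the sound from a moving source: f₁ = f₀ · v/(v − v_e) = 379 × 349/317.06 ≈ 417.2 Hz.
On the return leg the driver is a moving observer: f₂ = f₁ · (v + v_e)/v = 417.2 × 380.94/349 ≈ 455.4 Hz.
Equivalently f₂ = f₀ · (v + v_e)/(v − v_e).
Beat against the emitted tone: |f₂ − f₀| = 2v_e·f₀/(v − v_e) = 2 × 31.94 × 379/317.06 ≈ 76 Hz.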